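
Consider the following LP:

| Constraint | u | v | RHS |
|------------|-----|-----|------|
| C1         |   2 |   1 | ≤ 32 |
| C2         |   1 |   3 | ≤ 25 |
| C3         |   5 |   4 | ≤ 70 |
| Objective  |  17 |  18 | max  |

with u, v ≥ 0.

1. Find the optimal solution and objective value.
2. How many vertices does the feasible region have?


1. u = 10, v = 5, z = 260
2. 4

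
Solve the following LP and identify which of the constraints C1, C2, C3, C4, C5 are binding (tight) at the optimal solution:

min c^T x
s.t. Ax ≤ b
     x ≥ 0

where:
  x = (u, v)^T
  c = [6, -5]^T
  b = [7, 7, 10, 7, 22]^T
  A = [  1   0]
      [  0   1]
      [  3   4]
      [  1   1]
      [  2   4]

At u = 0, v = 2.5, compute slack b - a·x for each constraint:
  C1: 7 − 0 = 7  (slack)
  C2: 7 − 2.5 = 4.5  (slack)
  C3: 10 − 10 = 0  (binding)
  C4: 7 − 2.5 = 4.5  (slack)
  C5: 22 − 10 = 12  (slack)

Optimal: u = 0, v = 2.5
Binding: C3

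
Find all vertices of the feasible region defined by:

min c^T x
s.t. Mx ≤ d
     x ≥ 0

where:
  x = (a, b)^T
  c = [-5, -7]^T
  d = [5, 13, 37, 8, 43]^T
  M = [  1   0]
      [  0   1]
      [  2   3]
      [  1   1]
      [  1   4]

(0, 0), (5, 0), (5, 3), (0, 8)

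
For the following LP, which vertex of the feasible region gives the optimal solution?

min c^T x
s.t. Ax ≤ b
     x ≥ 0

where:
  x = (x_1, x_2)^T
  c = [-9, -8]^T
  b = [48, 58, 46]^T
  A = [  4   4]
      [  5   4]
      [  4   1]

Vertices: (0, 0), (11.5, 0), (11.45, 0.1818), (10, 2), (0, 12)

Evaluate the objective at each vertex of the feasible region:
  z(0, 0) = 0
  z(11.5, 0) = -103.5
  z(11.45, 0.1818) = -104.5
  z(10, 2) = -106  ←
  z(0, 12) = -96
The minimum is at x_1 = 10, x_2 = 2.

(10, 2)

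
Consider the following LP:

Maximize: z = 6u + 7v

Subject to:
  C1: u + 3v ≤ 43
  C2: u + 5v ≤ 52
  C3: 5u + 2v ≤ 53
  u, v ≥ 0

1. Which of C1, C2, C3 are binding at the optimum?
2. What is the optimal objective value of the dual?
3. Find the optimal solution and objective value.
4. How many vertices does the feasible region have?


1. C2, C3
2. 105
3. u = 7, v = 9, z = 105
4. 4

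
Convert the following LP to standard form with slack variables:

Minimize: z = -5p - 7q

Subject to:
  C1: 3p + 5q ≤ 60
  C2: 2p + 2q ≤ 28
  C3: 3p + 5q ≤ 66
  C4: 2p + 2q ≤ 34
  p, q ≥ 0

min z = -5p - 7q

s.t.
  3p + 5q + s1 = 60
  2p + 2q + s2 = 28
  3p + 5q + s3 = 66
  2p + 2q + s4 = 34
  p, q, s1, s2, s3, s4 ≥ 0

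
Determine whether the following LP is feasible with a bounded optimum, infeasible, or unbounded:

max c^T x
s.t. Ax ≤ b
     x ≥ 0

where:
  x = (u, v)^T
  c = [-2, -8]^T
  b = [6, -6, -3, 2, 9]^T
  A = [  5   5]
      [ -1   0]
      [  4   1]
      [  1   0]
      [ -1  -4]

Infeasible (no feasible solution exists)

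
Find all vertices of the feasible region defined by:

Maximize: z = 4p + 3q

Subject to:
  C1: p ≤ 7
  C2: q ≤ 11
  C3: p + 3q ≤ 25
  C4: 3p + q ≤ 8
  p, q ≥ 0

(0, 0), (2.667, 0), (0, 8)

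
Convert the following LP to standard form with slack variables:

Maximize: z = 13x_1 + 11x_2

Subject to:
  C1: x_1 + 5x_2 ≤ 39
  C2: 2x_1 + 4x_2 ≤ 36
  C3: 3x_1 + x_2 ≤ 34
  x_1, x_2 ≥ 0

max z = 13x_1 + 11x_2

s.t.
  x_1 + 5x_2 + s1 = 39
  2x_1 + 4x_2 + s2 = 36
  3x_1 + x_2 + s3 = 34
  x_1, x_2, s1, s2, s3 ≥ 0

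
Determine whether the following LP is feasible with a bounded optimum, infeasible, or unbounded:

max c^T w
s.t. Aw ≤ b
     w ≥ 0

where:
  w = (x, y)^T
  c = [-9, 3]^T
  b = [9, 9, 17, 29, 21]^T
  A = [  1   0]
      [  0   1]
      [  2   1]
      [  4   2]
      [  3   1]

Feasible with a bounded optimal solution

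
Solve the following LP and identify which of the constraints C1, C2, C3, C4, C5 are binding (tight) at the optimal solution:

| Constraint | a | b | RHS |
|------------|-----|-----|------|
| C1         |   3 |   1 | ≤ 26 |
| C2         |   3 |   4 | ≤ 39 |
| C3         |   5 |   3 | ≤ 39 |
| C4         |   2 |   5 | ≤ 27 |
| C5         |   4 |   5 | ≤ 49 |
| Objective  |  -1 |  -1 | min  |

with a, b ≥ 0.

At a = 6, b = 3, compute slack b - a·x for each constraint:
  C1: 26 − 21 = 5  (slack)
  C2: 39 − 30 = 9  (slack)
  C3: 39 − 39 = 0  (binding)
  C4: 27 − 27 = 0  (binding)
  C5: 49 − 39 = 10  (slack)

Optimal: a = 6, b = 3
Binding: C3, C4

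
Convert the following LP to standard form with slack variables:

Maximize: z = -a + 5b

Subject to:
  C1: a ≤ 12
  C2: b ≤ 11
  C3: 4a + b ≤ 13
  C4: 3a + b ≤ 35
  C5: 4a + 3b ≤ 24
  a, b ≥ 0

max z = -a + 5b

s.t.
  a + s1 = 12
  b + s2 = 11
  4a + b + s3 = 13
  3a + b + s4 = 35
  4a + 3b + s5 = 24
  a, b, s1, s2, s3, s4, s5 ≥ 0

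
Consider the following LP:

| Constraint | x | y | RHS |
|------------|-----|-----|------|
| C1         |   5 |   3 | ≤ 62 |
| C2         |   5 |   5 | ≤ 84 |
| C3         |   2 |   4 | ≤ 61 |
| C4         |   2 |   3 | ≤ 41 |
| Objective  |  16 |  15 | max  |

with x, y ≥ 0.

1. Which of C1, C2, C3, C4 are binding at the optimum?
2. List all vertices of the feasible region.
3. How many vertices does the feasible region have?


1. C1, C4
2. (0, 0), (12.4, 0), (7, 9), (0, 13.67)
3. 4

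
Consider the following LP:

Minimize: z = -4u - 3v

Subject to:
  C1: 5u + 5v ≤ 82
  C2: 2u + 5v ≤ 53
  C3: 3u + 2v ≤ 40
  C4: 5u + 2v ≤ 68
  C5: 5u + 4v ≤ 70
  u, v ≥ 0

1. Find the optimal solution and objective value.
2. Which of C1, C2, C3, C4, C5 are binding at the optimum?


1. u = 10, v = 5, z = -55
2. C3, C5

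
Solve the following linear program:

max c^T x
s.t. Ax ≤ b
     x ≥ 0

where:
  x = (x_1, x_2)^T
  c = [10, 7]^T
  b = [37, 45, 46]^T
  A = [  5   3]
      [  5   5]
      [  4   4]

Evaluate the objective at each vertex of the feasible region:
  z(0, 0) = 0
  z(7.4, 0) = 74
  z(5, 4) = 78  ←
  z(0, 9) = 63
The maximum is at x_1 = 5, x_2 = 4.

x_1 = 5, x_2 = 4, z = 78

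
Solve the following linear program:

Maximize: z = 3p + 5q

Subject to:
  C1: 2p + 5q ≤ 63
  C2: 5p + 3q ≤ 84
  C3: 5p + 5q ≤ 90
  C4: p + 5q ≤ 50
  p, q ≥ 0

Evaluate the objective at each vertex of the feasible region:
  z(0, 0) = 0
  z(16.8, 0) = 50.4
  z(15, 3) = 60
  z(10, 8) = 70  ←
  z(0, 10) = 50
The maximum is at p = 10, q = 8.

p = 10, q = 8, z = 70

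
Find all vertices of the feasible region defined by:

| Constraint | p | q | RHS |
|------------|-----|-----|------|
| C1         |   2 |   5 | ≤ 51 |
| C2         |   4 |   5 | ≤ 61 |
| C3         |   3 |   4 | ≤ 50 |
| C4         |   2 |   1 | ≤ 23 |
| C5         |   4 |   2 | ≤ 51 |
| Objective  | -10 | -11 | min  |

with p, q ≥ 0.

(0, 0), (11.5, 0), (9, 5), (5, 8.2), (0, 10.2)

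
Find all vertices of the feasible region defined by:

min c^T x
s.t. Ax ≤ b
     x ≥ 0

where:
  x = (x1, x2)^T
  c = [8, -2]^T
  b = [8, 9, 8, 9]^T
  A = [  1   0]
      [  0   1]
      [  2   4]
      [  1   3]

(0, 0), (4, 0), (0, 2)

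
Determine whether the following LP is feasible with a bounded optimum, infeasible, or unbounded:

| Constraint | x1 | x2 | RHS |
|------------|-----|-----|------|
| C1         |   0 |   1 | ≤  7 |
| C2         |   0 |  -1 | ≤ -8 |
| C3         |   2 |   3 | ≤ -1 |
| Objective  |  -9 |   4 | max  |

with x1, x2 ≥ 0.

Infeasible (no feasible solution exists)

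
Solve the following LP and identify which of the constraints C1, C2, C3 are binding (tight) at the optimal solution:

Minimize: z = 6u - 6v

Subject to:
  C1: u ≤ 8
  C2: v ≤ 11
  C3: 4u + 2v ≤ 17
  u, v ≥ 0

At u = 0, v = 8.5, compute slack b - a·x for each constraint:
  C1: 8 − 0 = 8  (slack)
  C2: 11 − 8.5 = 2.5  (slack)
  C3: 17 − 17 = 0  (binding)

Optimal: u = 0, v = 8.5
Binding: C3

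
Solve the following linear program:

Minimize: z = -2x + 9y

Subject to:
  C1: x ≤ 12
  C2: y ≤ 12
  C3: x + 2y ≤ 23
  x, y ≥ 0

Evaluate the objective at each vertex of the feasible region:
  z(0, 0) = 0
  z(12, 0) = -24  ←
  z(12, 5.5) = 25.5
  z(0, 11.5) = 103.5
The minimum is at x = 12, y = 0.

x = 12, y = 0, z = -24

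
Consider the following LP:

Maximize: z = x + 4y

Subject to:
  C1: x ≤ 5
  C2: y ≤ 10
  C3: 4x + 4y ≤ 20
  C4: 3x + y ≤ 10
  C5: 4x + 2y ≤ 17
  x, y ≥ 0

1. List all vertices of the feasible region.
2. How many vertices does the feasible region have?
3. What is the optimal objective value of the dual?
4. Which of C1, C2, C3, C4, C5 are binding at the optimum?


1. (0, 0), (3.333, 0), (2.5, 2.5), (0, 5)
2. 4
3. 20
4. C3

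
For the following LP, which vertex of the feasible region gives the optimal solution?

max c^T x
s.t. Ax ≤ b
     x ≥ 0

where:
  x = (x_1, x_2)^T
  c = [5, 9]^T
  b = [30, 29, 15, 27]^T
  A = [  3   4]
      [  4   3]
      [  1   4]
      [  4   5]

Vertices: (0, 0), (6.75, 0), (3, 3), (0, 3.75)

Evaluate the objective at each vertex of the feasible region:
  z(0, 0) = 0
  z(6.75, 0) = 33.75
  z(3, 3) = 42  ←
  z(0, 3.75) = 33.75
The maximum is at x_1 = 3, x_2 = 3.

(3, 3)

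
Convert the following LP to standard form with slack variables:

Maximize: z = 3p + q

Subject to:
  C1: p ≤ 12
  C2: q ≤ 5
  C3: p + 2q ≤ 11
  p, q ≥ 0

max z = 3p + q

s.t.
  p + s1 = 12
  q + s2 = 5
  p + 2q + s3 = 11
  p, q, s1, s2, s3 ≥ 0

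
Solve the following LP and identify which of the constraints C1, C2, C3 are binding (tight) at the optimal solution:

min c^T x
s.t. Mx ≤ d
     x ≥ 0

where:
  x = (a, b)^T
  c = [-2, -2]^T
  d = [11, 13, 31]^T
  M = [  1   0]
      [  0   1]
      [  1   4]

At a = 11, b = 5, compute slack b - a·x for each constraint:
  C1: 11 − 11 = 0  (binding)
  C2: 13 − 5 = 8  (slack)
  C3: 31 − 31 = 0  (binding)

Optimal: a = 11, b = 5
Binding: C1, C3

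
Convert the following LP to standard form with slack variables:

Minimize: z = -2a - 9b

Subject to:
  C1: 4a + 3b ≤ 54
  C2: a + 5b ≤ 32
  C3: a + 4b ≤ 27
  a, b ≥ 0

min z = -2a - 9b

s.t.
  4a + 3b + s1 = 54
  a + 5b + s2 = 32
  a + 4b + s3 = 27
  a, b, s1, s2, s3 ≥ 0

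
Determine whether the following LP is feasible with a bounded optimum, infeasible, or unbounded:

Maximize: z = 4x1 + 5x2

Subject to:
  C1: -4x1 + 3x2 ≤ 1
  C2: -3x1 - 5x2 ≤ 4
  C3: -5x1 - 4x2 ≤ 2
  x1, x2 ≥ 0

Unbounded (objective can increase without bound)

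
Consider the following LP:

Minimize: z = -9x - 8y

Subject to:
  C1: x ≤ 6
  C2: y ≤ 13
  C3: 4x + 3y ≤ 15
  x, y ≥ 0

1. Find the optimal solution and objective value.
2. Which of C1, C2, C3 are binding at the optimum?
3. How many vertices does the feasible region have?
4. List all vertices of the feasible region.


1. x = 0, y = 5, z = -40
2. C3
3. 3
4. (0, 0), (3.75, 0), (0, 5)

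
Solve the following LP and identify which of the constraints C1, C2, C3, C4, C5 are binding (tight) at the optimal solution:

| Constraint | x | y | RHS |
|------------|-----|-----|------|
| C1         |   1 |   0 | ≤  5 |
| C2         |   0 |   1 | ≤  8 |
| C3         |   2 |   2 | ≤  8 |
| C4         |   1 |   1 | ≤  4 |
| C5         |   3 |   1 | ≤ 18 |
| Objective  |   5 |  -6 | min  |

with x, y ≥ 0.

At x = 0, y = 4, compute slack b - a·x for each constraint:
  C1: 5 − 0 = 5  (slack)
  C2: 8 − 4 = 4  (slack)
  C3: 8 − 8 = 0  (binding)
  C4: 4 − 4 = 0  (binding)
  C5: 18 − 4 = 14  (slack)

Optimal: x = 0, y = 4
Binding: C3, C4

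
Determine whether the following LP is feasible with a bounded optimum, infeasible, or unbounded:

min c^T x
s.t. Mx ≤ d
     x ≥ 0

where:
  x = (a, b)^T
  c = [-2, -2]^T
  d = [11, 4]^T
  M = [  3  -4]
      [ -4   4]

Unbounded (objective can decrease without bound)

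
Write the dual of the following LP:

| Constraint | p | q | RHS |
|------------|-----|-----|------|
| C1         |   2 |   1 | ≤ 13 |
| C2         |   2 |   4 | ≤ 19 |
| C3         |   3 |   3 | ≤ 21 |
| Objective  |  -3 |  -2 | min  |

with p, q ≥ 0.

Primal min cᵀx s.t. Ax ≤ b, x ≥ 0  →  Dual max −bᵀy s.t. Aᵀy ≥ −c, y ≥ 0.

Maximize: z = -13y1 - 19y2 - 21y3

Subject to:
  2y1 + 2y2 + 3y3 ≥ 3
  y1 + 4y2 + 3y3 ≥ 2
  y1, y2, y3 ≥ 0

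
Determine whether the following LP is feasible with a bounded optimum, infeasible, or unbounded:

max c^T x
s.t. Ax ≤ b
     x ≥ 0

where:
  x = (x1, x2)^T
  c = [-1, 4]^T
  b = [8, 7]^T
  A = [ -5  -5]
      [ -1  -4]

Unbounded (objective can increase without bound)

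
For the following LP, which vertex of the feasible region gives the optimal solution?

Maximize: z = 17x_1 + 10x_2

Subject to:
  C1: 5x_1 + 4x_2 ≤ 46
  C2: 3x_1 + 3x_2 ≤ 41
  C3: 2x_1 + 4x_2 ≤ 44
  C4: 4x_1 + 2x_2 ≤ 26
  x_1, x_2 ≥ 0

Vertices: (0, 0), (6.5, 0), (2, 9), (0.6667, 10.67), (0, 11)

Evaluate the objective at each vertex of the feasible region:
  z(0, 0) = 0
  z(6.5, 0) = 110.5
  z(2, 9) = 124  ←
  z(0.6667, 10.67) = 118
  z(0, 11) = 110
The maximum is at x_1 = 2, x_2 = 9.

(2, 9)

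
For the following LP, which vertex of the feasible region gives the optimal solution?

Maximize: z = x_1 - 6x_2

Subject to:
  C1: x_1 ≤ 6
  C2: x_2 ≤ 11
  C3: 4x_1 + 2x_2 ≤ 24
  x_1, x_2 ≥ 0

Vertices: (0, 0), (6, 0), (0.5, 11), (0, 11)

Evaluate the objective at each vertex of the feasible region:
  z(0, 0) = 0
  z(6, 0) = 6  ←
  z(0.5, 11) = -65.5
  z(0, 11) = -66
The maximum is at x_1 = 6, x_2 = 0.

(6, 0)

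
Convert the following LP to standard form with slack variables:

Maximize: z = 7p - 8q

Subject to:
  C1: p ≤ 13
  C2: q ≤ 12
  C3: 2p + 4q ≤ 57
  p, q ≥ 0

max z = 7p - 8q

s.t.
  p + s1 = 13
  q + s2 = 12
  2p + 4q + s3 = 57
  p, q, s1, s2, s3 ≥ 0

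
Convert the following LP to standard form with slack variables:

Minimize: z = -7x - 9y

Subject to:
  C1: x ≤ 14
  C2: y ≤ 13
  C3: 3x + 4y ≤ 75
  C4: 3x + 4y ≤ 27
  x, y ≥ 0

min z = -7x - 9y

s.t.
  x + s1 = 14
  y + s2 = 13
  3x + 4y + s3 = 75
  3x + 4y + s4 = 27
  x, y, s1, s2, s3, s4 ≥ 0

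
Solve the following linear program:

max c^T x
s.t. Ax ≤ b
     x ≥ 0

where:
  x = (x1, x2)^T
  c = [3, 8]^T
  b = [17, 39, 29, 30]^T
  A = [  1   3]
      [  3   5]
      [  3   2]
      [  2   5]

Evaluate the objective at each vertex of the feasible region:
  z(0, 0) = 0
  z(9.667, 0) = 29
  z(7.727, 2.909) = 46.45
  z(5, 4) = 47  ←
  z(0, 5.667) = 45.33
The maximum is at x1 = 5, x2 = 4.

x1 = 5, x2 = 4, z = 47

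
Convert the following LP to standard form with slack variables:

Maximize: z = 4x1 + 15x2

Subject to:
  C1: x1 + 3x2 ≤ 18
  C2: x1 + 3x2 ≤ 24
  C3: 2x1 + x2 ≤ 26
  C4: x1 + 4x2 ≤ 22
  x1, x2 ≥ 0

max z = 4x1 + 15x2

s.t.
  x1 + 3x2 + s1 = 18
  x1 + 3x2 + s2 = 24
  2x1 + x2 + s3 = 26
  x1 + 4x2 + s4 = 22
  x1, x2, s1, s2, s3, s4 ≥ 0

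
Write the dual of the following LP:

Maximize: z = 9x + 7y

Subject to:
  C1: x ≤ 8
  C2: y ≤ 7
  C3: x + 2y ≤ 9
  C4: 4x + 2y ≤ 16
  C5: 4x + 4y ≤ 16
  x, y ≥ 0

Primal max cᵀx s.t. Ax ≤ b, x ≥ 0  →  Dual min bᵀy s.t. Aᵀy ≥ c, y ≥ 0.

Minimize: z = 8y1 + 7y2 + 9y3 + 16y4 + 16y5

Subject to:
  y1 + y3 + 4y4 + 4y5 ≥ 9
  y2 + 2y3 + 2y4 + 4y5 ≥ 7
  y1, y2, y3, y4, y5 ≥ 0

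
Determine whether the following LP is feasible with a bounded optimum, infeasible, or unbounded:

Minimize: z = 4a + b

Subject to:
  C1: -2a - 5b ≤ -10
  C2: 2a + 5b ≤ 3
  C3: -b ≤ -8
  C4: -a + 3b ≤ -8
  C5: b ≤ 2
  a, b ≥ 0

Infeasible (no feasible solution exists)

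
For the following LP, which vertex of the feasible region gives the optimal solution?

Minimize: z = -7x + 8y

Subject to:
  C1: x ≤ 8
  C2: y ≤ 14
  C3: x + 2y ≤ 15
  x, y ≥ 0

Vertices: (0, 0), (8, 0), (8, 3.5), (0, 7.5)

Evaluate the objective at each vertex of the feasible region:
  z(0, 0) = 0
  z(8, 0) = -56  ←
  z(8, 3.5) = -28
  z(0, 7.5) = 60
The minimum is at x = 8, y = 0.

(8, 0)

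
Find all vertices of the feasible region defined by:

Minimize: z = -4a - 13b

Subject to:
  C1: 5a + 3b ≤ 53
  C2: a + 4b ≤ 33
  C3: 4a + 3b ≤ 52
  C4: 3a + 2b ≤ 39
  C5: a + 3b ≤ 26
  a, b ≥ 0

(0, 0), (10.6, 0), (6.75, 6.417), (5, 7), (0, 8.25)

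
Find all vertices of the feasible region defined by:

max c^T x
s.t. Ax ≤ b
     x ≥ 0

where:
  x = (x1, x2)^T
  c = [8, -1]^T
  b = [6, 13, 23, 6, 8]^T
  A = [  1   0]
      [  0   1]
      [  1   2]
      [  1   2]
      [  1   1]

(0, 0), (6, 0), (0, 3)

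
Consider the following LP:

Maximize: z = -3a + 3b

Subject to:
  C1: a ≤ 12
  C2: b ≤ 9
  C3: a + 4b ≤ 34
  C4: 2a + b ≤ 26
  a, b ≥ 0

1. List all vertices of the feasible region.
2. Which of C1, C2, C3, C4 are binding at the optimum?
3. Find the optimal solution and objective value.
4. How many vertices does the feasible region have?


1. (0, 0), (12, 0), (12, 2), (10, 6), (0, 8.5)
2. C3
3. a = 0, b = 8.5, z = 25.5
4. 5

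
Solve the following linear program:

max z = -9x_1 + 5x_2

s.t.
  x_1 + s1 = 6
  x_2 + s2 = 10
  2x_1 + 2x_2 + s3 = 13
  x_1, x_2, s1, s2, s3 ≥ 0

Evaluate the objective at each vertex of the feasible region:
  z(0, 0) = 0
  z(6, 0) = -54
  z(6, 0.5) = -51.5
  z(0, 6.5) = 32.5  ←
The maximum is at x_1 = 0, x_2 = 6.5.

x_1 = 0, x_2 = 6.5, z = 32.5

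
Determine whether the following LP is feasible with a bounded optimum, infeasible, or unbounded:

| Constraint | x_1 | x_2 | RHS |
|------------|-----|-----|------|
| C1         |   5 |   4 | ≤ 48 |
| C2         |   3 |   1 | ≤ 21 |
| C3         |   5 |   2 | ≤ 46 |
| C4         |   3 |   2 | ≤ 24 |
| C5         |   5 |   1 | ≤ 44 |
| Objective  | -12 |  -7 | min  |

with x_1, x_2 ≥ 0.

Feasible with a bounded optimal solution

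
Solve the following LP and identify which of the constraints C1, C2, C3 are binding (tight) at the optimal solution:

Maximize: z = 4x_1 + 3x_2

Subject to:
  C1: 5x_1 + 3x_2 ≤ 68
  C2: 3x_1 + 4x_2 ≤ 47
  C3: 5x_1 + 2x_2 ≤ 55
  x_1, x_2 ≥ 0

At x_1 = 9, x_2 = 5, compute slack b - a·x for each constraint:
  C1: 68 − 60 = 8  (slack)
  C2: 47 − 47 = 0  (binding)
  C3: 55 − 55 = 0  (binding)

Optimal: x_1 = 9, x_2 = 5
Binding: C2, C3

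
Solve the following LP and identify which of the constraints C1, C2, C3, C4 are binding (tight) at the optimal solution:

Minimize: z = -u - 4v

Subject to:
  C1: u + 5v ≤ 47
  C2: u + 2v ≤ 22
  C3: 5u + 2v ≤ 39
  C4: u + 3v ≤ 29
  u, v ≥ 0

At u = 2, v = 9, compute slack b - a·x for each constraint:
  C1: 47 − 47 = 0  (binding)
  C2: 22 − 20 = 2  (slack)
  C3: 39 − 28 = 11  (slack)
  C4: 29 − 29 = 0  (binding)

Optimal: u = 2, v = 9
Binding: C1, C4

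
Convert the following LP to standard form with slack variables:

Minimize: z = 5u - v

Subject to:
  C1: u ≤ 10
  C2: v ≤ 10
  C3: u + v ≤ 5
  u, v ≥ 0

min z = 5u - v

s.t.
  u + s1 = 10
  v + s2 = 10
  u + v + s3 = 5
  u, v, s1, s2, s3 ≥ 0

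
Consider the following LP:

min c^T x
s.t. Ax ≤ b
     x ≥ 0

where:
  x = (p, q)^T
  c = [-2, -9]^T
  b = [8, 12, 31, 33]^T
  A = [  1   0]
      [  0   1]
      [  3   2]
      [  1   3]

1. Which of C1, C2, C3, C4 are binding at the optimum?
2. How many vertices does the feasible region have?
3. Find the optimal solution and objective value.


1. C4
2. 5
3. p = 0, q = 11, z = -99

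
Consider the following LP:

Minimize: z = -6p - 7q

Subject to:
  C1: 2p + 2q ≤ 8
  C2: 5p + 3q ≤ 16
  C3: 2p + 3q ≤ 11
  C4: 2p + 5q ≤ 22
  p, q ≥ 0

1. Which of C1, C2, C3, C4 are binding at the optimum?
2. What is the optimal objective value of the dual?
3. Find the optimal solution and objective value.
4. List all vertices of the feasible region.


1. C1, C3
2. -27
3. p = 1, q = 3, z = -27
4. (0, 0), (3.2, 0), (2, 2), (1, 3), (0, 3.667)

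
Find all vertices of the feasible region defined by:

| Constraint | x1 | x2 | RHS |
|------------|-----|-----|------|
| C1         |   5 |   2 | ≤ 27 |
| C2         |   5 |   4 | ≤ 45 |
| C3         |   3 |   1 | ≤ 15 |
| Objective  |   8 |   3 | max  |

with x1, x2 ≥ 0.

(0, 0), (5, 0), (3, 6), (1.8, 9), (0, 11.25)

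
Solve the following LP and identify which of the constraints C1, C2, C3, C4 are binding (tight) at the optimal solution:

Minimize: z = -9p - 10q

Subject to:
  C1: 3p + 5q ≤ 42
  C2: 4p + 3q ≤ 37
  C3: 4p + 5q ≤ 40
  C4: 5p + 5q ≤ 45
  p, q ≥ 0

At p = 5, q = 4, compute slack b - a·x for each constraint:
  C1: 42 − 35 = 7  (slack)
  C2: 37 − 32 = 5  (slack)
  C3: 40 − 40 = 0  (binding)
  C4: 45 − 45 = 0  (binding)

Optimal: p = 5, q = 4
Binding: C3, C4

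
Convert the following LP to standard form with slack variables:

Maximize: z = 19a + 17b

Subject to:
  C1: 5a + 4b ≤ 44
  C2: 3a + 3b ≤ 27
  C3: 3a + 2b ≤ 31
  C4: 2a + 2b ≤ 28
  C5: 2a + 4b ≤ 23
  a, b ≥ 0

max z = 19a + 17b

s.t.
  5a + 4b + s1 = 44
  3a + 3b + s2 = 27
  3a + 2b + s3 = 31
  2a + 2b + s4 = 28
  2a + 4b + s5 = 23
  a, b, s1, s2, s3, s4, s5 ≥ 0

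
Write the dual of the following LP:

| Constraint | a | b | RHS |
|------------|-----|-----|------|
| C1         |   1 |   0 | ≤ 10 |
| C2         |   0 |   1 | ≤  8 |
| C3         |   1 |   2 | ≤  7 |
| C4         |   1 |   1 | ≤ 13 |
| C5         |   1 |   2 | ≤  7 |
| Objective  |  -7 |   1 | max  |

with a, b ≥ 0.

Primal max cᵀx s.t. Ax ≤ b, x ≥ 0  →  Dual min bᵀy s.t. Aᵀy ≥ c, y ≥ 0.

Minimize: z = 10y1 + 8y2 + 7y3 + 13y4 + 7y5

Subject to:
  y1 + y3 + y4 + y5 ≥ -7
  y2 + 2y3 + y4 + 2y5 ≥ 1
  y1, y2, y3, y4, y5 ≥ 0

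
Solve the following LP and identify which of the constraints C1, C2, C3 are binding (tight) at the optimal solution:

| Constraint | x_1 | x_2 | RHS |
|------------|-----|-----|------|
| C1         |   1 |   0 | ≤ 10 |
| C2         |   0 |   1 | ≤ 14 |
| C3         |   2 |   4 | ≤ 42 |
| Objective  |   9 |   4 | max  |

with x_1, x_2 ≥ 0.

At x_1 = 10, x_2 = 5.5, compute slack b - a·x for each constraint:
  C1: 10 − 10 = 0  (binding)
  C2: 14 − 5.5 = 8.5  (slack)
  C3: 42 − 42 = 0  (binding)

Optimal: x_1 = 10, x_2 = 5.5
Binding: C1, C3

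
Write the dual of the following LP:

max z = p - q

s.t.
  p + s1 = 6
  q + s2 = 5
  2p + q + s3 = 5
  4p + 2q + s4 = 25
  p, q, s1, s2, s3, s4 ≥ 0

Primal max cᵀx s.t. Ax ≤ b, x ≥ 0  →  Dual min bᵀy s.t. Aᵀy ≥ c, y ≥ 0.

Minimize: z = 6y1 + 5y2 + 5y3 + 25y4

Subject to:
  y1 + 2y3 + 4y4 ≥ 1
  y2 + y3 + 2y4 ≥ -1
  y1, y2, y3, y4 ≥ 0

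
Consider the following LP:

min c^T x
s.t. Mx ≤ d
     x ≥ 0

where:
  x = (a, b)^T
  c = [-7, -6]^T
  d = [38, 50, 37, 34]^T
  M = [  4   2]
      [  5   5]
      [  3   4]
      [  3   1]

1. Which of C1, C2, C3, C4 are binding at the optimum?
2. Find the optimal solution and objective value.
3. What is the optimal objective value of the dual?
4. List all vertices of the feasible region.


1. C1, C2
2. a = 9, b = 1, z = -69
3. -69
4. (0, 0), (9.5, 0), (9, 1), (3, 7), (0, 9.25)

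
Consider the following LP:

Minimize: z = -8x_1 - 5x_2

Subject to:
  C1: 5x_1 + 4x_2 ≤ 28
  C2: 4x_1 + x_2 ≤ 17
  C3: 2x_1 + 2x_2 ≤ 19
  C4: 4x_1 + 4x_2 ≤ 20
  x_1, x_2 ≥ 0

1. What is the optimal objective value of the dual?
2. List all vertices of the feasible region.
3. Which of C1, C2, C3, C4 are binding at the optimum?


1. -37
2. (0, 0), (4.25, 0), (4, 1), (0, 5)
3. C2, C4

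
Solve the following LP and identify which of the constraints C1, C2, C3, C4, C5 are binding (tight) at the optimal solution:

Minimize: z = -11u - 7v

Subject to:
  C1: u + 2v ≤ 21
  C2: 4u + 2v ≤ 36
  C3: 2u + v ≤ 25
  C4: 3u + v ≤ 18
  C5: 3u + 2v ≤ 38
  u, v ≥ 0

At u = 3, v = 9, compute slack b - a·x for each constraint:
  C1: 21 − 21 = 0  (binding)
  C2: 36 − 30 = 6  (slack)
  C3: 25 − 15 = 10  (slack)
  C4: 18 − 18 = 0  (binding)
  C5: 38 − 27 = 11  (slack)

Optimal: u = 3, v = 9
Binding: C1, C4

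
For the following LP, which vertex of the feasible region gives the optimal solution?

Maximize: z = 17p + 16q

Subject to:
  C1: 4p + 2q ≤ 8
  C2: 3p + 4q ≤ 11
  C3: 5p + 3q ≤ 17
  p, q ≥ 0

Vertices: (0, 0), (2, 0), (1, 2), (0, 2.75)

Evaluate the objective at each vertex of the feasible region:
  z(0, 0) = 0
  z(2, 0) = 34
  z(1, 2) = 49  ←
  z(0, 2.75) = 44
The maximum is at p = 1, q = 2.

(1, 2)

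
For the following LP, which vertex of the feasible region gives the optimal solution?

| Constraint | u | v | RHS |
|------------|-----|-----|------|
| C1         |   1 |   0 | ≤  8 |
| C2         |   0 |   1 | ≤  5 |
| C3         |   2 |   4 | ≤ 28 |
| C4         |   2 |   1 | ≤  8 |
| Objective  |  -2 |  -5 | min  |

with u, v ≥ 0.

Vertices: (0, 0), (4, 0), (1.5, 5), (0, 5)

Evaluate the objective at each vertex of the feasible region:
  z(0, 0) = 0
  z(4, 0) = -8
  z(1.5, 5) = -28  ←
  z(0, 5) = -25
The minimum is at u = 1.5, v = 5.

(1.5, 5)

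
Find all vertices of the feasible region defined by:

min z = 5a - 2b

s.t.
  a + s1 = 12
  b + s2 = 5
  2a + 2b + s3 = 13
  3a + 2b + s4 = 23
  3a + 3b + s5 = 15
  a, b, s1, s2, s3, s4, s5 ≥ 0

(0, 0), (5, 0), (0, 5)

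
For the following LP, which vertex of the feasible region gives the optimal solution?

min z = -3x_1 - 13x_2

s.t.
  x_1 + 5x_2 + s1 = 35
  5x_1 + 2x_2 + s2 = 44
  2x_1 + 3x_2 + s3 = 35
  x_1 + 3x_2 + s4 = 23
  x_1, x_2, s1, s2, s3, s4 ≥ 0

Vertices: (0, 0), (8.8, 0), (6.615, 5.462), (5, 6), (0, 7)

Evaluate the objective at each vertex of the feasible region:
  z(0, 0) = 0
  z(8.8, 0) = -26.4
  z(6.615, 5.462) = -90.85
  z(5, 6) = -93  ←
  z(0, 7) = -91
The minimum is at x_1 = 5, x_2 = 6.

(5, 6)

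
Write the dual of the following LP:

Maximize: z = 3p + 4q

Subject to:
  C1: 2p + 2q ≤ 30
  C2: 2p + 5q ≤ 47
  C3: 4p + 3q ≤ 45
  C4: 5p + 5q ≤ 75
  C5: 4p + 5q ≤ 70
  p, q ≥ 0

Primal max cᵀx s.t. Ax ≤ b, x ≥ 0  →  Dual min bᵀy s.t. Aᵀy ≥ c, y ≥ 0.

Minimize: z = 30y1 + 47y2 + 45y3 + 75y4 + 70y5

Subject to:
  2y1 + 2y2 + 4y3 + 5y4 + 4y5 ≥ 3
  2y1 + 5y2 + 3y3 + 5y4 + 5y5 ≥ 4
  y1, y2, y3, y4, y5 ≥ 0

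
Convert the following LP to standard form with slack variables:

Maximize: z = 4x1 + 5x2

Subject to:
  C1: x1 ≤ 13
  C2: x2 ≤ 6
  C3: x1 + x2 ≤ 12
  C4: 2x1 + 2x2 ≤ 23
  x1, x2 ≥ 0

max z = 4x1 + 5x2

s.t.
  x1 + s1 = 13
  x2 + s2 = 6
  x1 + x2 + s3 = 12
  2x1 + 2x2 + s4 = 23
  x1, x2, s1, s2, s3, s4 ≥ 0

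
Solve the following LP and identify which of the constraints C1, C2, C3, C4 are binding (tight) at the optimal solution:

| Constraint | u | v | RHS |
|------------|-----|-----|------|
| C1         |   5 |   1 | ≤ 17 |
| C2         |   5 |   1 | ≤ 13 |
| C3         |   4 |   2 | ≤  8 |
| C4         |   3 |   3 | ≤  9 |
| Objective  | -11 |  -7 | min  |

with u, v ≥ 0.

At u = 1, v = 2, compute slack b - a·x for each constraint:
  C1: 17 − 7 = 10  (slack)
  C2: 13 − 7 = 6  (slack)
  C3: 8 − 8 = 0  (binding)
  C4: 9 − 9 = 0  (binding)

Optimal: u = 1, v = 2
Binding: C3, C4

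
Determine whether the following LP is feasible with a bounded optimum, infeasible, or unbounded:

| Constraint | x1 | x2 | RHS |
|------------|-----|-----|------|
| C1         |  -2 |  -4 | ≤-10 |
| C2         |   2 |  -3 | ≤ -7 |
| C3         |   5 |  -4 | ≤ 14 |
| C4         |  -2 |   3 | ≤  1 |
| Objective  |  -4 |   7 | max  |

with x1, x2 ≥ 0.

Infeasible (no feasible solution exists)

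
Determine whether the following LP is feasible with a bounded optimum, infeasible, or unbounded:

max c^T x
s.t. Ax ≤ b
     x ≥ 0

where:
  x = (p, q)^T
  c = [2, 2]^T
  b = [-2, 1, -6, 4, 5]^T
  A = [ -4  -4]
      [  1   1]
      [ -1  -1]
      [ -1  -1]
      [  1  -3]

Infeasible (no feasible solution exists)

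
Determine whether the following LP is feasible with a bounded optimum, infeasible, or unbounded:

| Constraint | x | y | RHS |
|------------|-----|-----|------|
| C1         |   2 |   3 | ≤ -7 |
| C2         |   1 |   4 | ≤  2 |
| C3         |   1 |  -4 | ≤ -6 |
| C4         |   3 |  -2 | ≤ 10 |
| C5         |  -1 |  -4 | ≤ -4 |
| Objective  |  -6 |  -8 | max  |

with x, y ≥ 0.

Infeasible (no feasible solution exists)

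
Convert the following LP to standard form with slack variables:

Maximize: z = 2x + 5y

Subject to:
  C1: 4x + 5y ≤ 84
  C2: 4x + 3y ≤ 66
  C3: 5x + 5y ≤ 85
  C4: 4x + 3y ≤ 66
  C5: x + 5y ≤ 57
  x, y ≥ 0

max z = 2x + 5y

s.t.
  4x + 5y + s1 = 84
  4x + 3y + s2 = 66
  5x + 5y + s3 = 85
  4x + 3y + s4 = 66
  x + 5y + s5 = 57
  x, y, s1, s2, s3, s4, s5 ≥ 0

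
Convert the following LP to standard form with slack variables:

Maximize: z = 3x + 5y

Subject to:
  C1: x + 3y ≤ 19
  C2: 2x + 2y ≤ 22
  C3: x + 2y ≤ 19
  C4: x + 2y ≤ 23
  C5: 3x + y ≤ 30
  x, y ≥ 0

max z = 3x + 5y

s.t.
  x + 3y + s1 = 19
  2x + 2y + s2 = 22
  x + 2y + s3 = 19
  x + 2y + s4 = 23
  3x + y + s5 = 30
  x, y, s1, s2, s3, s4, s5 ≥ 0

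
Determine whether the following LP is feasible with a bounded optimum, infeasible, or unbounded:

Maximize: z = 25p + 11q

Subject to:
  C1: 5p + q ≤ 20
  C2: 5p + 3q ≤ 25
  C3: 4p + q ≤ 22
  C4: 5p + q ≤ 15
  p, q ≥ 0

Feasible with a bounded optimal solution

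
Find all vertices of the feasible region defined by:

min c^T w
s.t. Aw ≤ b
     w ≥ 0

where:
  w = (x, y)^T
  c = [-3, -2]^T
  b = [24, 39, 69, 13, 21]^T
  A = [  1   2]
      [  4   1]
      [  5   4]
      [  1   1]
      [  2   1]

(0, 0), (9.75, 0), (9, 3), (8, 5), (2, 11), (0, 12)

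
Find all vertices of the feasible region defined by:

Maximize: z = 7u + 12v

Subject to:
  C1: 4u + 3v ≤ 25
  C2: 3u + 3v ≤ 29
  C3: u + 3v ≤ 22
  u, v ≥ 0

(0, 0), (6.25, 0), (1, 7), (0, 7.333)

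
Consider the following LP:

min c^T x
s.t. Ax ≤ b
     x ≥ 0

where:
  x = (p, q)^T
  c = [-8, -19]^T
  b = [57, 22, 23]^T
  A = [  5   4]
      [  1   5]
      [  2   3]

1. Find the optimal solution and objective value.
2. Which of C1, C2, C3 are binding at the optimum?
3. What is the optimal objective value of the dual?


1. p = 7, q = 3, z = -113
2. C2, C3
3. -113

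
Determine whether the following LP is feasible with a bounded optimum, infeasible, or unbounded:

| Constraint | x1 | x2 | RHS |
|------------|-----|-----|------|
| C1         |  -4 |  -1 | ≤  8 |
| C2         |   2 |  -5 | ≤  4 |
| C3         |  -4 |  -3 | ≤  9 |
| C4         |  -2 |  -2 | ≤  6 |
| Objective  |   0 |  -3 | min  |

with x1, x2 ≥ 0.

Unbounded (objective can decrease without bound)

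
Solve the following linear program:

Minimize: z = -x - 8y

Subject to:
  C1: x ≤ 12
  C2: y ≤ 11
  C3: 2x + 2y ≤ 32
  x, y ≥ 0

Evaluate the objective at each vertex of the feasible region:
  z(0, 0) = 0
  z(12, 0) = -12
  z(12, 4) = -44
  z(5, 11) = -93  ←
  z(0, 11) = -88
The minimum is at x = 5, y = 11.

x = 5, y = 11, z = -93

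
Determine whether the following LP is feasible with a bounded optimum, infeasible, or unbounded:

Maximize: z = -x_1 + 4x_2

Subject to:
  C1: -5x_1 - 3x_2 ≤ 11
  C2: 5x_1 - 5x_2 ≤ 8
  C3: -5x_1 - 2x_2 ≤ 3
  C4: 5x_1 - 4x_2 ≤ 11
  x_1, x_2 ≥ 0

Unbounded (objective can increase without bound)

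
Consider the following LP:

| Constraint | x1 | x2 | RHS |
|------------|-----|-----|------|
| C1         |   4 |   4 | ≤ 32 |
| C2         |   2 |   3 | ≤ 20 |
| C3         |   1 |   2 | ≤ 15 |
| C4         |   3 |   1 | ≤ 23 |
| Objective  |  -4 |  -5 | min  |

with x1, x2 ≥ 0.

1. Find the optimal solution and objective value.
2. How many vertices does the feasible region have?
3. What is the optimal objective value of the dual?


1. x1 = 4, x2 = 4, z = -36
2. 5
3. -36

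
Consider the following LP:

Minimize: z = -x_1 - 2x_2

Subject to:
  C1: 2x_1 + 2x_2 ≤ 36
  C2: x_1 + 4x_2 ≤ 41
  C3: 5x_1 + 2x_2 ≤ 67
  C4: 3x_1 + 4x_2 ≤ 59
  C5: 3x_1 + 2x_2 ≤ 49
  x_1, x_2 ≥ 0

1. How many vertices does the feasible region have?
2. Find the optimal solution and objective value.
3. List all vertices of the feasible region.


1. 5
2. x_1 = 9, x_2 = 8, z = -25
3. (0, 0), (13.4, 0), (10.71, 6.714), (9, 8), (0, 10.25)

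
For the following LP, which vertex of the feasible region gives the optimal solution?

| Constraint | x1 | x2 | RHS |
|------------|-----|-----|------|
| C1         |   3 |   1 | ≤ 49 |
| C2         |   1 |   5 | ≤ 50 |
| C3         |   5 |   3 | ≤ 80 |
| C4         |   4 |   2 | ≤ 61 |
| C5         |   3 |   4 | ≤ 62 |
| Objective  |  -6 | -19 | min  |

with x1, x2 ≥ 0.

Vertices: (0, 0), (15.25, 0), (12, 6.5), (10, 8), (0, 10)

Evaluate the objective at each vertex of the feasible region:
  z(0, 0) = 0
  z(15.25, 0) = -91.5
  z(12, 6.5) = -195.5
  z(10, 8) = -212  ←
  z(0, 10) = -190
The minimum is at x1 = 10, x2 = 8.

(10, 8)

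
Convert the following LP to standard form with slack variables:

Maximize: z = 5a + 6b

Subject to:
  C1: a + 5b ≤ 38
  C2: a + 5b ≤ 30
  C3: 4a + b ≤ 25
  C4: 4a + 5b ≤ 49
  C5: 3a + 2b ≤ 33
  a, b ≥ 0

max z = 5a + 6b

s.t.
  a + 5b + s1 = 38
  a + 5b + s2 = 30
  4a + b + s3 = 25
  4a + 5b + s4 = 49
  3a + 2b + s5 = 33
  a, b, s1, s2, s3, s4, s5 ≥ 0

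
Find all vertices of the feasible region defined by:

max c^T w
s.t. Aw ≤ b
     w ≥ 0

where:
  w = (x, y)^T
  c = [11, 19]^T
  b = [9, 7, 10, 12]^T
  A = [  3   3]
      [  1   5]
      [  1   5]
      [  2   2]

(0, 0), (3, 0), (2, 1), (0, 1.4)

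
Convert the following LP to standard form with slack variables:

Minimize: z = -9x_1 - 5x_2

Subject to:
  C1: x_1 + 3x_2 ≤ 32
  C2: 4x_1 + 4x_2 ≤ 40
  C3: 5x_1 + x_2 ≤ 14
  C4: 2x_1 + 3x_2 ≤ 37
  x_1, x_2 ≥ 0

min z = -9x_1 - 5x_2

s.t.
  x_1 + 3x_2 + s1 = 32
  4x_1 + 4x_2 + s2 = 40
  5x_1 + x_2 + s3 = 14
  2x_1 + 3x_2 + s4 = 37
  x_1, x_2, s1, s2, s3, s4 ≥ 0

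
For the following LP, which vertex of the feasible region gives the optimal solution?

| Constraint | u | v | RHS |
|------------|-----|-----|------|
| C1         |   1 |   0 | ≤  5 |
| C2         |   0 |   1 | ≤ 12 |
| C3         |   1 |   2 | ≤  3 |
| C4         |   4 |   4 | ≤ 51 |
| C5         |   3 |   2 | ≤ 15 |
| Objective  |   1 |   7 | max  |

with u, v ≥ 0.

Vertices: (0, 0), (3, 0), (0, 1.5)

Evaluate the objective at each vertex of the feasible region:
  z(0, 0) = 0
  z(3, 0) = 3
  z(0, 1.5) = 10.5  ←
The maximum is at u = 0, v = 1.5.

(0, 1.5)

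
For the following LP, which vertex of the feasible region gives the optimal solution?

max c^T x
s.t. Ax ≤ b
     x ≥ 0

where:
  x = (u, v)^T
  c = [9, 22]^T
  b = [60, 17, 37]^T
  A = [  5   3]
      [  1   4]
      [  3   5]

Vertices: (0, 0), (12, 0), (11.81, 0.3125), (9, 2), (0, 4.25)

Evaluate the objective at each vertex of the feasible region:
  z(0, 0) = 0
  z(12, 0) = 108
  z(11.81, 0.3125) = 113.2
  z(9, 2) = 125  ←
  z(0, 4.25) = 93.5
The maximum is at u = 9, v = 2.

(9, 2)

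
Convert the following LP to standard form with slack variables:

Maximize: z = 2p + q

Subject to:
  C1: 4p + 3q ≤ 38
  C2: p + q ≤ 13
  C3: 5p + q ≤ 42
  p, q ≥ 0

max z = 2p + q

s.t.
  4p + 3q + s1 = 38
  p + q + s2 = 13
  5p + q + s3 = 42
  p, q, s1, s2, s3 ≥ 0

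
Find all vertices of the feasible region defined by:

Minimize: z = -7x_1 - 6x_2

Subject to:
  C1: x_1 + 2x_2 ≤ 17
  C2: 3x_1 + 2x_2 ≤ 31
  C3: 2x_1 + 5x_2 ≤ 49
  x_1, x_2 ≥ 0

(0, 0), (10.33, 0), (7, 5), (0, 8.5)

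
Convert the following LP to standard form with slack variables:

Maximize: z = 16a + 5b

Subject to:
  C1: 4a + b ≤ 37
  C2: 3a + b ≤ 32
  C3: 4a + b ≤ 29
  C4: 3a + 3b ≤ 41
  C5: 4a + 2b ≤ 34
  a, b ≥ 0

max z = 16a + 5b

s.t.
  4a + b + s1 = 37
  3a + b + s2 = 32
  4a + b + s3 = 29
  3a + 3b + s4 = 41
  4a + 2b + s5 = 34
  a, b, s1, s2, s3, s4, s5 ≥ 0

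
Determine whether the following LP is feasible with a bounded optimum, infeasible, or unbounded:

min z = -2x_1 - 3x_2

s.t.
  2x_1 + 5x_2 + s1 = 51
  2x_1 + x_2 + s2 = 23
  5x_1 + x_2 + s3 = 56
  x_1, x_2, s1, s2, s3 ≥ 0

Feasible with a bounded optimal solution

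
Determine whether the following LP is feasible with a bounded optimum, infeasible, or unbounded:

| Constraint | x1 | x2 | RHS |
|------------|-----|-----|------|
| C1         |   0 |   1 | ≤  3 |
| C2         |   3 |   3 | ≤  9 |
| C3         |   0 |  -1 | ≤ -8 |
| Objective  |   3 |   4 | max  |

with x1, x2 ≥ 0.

Infeasible (no feasible solution exists)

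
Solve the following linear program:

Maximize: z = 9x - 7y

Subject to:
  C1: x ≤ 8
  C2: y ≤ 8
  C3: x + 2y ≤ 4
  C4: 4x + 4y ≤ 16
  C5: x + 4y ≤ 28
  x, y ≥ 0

Evaluate the objective at each vertex of the feasible region:
  z(0, 0) = 0
  z(4, 0) = 36  ←
  z(0, 2) = -14
The maximum is at x = 4, y = 0.

x = 4, y = 0, z = 36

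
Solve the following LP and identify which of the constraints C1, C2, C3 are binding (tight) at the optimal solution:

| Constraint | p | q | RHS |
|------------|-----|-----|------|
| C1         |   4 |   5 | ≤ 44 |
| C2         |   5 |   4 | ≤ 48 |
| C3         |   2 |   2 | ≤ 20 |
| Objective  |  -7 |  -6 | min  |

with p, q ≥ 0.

At p = 8, q = 2, compute slack b - a·x for each constraint:
  C1: 44 − 42 = 2  (slack)
  C2: 48 − 48 = 0  (binding)
  C3: 20 − 20 = 0  (binding)

Optimal: p = 8, q = 2
Binding: C2, C3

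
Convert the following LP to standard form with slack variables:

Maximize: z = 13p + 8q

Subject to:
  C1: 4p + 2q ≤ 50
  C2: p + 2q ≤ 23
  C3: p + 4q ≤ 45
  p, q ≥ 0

max z = 13p + 8q

s.t.
  4p + 2q + s1 = 50
  p + 2q + s2 = 23
  p + 4q + s3 = 45
  p, q, s1, s2, s3 ≥ 0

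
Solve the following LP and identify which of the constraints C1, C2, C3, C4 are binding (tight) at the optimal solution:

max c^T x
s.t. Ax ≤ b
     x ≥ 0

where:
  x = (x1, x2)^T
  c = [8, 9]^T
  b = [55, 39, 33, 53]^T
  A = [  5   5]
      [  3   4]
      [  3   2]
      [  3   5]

At x1 = 5, x2 = 6, compute slack b - a·x for each constraint:
  C1: 55 − 55 = 0  (binding)
  C2: 39 − 39 = 0  (binding)
  C3: 33 − 27 = 6  (slack)
  C4: 53 − 45 = 8  (slack)

Optimal: x1 = 5, x2 = 6
Binding: C1, C2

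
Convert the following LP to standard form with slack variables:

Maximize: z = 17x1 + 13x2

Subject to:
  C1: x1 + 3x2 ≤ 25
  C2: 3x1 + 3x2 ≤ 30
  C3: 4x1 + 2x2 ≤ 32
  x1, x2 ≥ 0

max z = 17x1 + 13x2

s.t.
  x1 + 3x2 + s1 = 25
  3x1 + 3x2 + s2 = 30
  4x1 + 2x2 + s3 = 32
  x1, x2, s1, s2, s3 ≥ 0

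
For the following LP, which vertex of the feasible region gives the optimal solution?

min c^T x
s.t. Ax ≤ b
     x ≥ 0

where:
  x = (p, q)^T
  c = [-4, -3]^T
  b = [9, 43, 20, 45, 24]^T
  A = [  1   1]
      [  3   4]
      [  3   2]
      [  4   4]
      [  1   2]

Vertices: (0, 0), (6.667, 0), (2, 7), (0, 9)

Evaluate the objective at each vertex of the feasible region:
  z(0, 0) = 0
  z(6.667, 0) = -26.67
  z(2, 7) = -29  ←
  z(0, 9) = -27
The minimum is at p = 2, q = 7.

(2, 7)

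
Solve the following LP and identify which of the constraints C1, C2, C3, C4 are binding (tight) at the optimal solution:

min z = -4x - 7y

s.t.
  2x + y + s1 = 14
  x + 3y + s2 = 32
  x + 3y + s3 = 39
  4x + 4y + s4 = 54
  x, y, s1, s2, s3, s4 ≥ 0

At x = 2, y = 10, compute slack b - a·x for each constraint:
  C1: 14 − 14 = 0  (binding)
  C2: 32 − 32 = 0  (binding)
  C3: 39 − 32 = 7  (slack)
  C4: 54 − 48 = 6  (slack)

Optimal: x = 2, y = 10
Binding: C1, C2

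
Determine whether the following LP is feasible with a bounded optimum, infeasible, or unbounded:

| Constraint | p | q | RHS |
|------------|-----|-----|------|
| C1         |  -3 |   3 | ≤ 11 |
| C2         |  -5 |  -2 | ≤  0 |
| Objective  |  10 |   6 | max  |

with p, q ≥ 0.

Unbounded (objective can increase without bound)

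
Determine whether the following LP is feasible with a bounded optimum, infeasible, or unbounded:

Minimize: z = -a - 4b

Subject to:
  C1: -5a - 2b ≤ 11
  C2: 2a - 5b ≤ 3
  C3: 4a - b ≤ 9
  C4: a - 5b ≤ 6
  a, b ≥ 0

Unbounded (objective can decrease without bound)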